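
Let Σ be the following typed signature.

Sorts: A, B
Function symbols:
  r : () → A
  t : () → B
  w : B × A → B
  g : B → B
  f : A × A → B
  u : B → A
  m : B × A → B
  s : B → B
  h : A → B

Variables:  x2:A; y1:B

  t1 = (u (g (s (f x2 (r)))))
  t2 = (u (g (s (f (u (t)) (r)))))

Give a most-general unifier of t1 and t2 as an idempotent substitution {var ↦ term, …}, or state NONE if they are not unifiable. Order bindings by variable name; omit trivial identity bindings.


{x2 ↦ (u (t))}


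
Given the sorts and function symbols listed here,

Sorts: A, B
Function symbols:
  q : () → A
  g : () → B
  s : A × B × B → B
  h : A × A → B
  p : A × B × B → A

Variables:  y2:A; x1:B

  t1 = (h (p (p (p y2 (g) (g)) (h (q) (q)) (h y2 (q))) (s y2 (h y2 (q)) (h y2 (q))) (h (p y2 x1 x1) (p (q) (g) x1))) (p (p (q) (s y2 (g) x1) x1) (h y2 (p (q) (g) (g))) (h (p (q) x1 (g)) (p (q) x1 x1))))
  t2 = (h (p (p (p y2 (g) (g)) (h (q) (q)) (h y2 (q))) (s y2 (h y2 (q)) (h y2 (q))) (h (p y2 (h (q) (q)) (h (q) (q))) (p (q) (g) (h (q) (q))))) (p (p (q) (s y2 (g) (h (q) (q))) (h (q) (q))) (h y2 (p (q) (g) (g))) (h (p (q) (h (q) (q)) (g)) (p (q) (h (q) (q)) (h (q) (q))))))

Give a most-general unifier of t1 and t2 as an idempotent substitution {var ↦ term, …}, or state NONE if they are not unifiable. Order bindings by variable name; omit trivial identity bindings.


{x1 ↦ (h (q) (q))}


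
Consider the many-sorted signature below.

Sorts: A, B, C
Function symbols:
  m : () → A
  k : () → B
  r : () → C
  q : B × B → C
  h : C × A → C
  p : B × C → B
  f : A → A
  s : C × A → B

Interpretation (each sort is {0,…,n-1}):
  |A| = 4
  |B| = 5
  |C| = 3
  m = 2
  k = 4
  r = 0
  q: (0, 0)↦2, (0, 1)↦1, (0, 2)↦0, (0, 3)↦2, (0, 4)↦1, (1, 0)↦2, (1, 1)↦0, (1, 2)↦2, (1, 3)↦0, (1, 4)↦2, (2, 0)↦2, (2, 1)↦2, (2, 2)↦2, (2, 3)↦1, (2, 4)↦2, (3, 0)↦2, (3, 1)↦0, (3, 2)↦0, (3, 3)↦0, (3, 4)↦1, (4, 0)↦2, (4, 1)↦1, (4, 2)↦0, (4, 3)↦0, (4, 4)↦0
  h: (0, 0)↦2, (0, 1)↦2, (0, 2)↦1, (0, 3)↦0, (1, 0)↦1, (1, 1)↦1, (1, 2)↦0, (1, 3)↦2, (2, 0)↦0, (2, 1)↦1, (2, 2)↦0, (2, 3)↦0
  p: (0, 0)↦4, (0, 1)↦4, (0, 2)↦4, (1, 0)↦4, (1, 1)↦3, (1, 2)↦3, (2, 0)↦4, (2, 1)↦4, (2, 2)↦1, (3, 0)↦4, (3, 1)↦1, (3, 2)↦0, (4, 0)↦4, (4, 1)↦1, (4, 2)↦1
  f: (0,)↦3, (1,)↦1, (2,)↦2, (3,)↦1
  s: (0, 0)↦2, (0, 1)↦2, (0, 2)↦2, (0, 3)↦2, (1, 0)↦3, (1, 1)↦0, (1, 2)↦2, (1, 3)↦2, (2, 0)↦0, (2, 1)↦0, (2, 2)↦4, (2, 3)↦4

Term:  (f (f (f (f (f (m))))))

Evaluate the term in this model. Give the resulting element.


  m = 2
  (f (m)) = f(2,) = 2
  (f (f (m))) = f(2,) = 2
  (f (f (f (m)))) = f(2,) = 2
  (f (f (f (f (m))))) = f(2,) = 2
  (f (f (f (f (f (m)))))) = f(2,) = 2

value = 2


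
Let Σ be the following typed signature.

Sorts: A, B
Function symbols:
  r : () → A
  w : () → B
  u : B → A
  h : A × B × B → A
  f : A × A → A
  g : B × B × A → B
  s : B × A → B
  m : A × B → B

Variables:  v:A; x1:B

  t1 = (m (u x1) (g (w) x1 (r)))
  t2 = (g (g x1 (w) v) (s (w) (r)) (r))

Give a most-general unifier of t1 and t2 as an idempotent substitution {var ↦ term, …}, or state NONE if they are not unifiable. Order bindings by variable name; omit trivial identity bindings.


head clash or occurs-check failure — not unifiable

NONE (not unifiable)


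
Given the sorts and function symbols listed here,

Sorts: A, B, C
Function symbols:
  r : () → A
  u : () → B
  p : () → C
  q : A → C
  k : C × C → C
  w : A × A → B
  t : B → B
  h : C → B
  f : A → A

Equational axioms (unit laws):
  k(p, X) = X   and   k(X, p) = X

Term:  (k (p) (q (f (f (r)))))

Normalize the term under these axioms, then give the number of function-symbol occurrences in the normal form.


1. (k (p) (q (f (f (r)))))  →  (q (f (f (r))))
normal form: (q (f (f (r))))

size = 4


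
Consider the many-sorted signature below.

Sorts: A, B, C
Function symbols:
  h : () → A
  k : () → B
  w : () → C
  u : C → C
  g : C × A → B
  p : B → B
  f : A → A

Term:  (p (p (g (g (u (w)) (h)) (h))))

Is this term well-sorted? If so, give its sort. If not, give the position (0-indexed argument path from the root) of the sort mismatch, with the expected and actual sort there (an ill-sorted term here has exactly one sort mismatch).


          (w) : C
        (u (w)) : C
        (h) : A
      (g (u (w)) (h)) : B
      (h) : A
    (g (g (u (w)) (h)) (h)) : ✗ arg 0 at [0, 0, 0] has sort B, expected C

ill-sorted at position [0, 0, 0]: expected C, got B


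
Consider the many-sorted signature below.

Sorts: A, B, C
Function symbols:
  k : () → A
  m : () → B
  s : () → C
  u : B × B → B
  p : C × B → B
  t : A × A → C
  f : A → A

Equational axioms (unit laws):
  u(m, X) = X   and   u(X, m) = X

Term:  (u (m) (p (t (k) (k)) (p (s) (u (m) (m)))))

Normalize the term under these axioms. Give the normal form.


normal form = (p (t (k) (k)) (p (s) (m)))

1. (u (m) (p (t (k) (k)) (p (s) (u (m) (m)))))  →  (p (t (k) (k)) (p (s) (u (m) (m))))
2. (p (t (k) (k)) (p (s) (u (m) (m))))  →  (p (t (k) (k)) (p (s) (m)))


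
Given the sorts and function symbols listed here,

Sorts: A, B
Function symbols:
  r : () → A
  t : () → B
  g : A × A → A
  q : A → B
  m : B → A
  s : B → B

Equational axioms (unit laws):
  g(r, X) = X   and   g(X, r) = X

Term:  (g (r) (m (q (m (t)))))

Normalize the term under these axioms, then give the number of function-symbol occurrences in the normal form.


size = 4

1. (g (r) (m (q (m (t)))))  →  (m (q (m (t))))
normal form: (m (q (m (t))))


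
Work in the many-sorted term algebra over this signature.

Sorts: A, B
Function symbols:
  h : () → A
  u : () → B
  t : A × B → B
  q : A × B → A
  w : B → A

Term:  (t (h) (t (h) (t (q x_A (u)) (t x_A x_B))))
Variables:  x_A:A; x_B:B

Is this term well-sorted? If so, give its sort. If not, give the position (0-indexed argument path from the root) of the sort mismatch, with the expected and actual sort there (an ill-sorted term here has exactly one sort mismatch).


well-sorted; sort = B

  (h) : A
    (h) : A
        x_A : A
        (u) : B
      (q x_A (u)) : A
        x_A : A
        x_B : B
      (t x_A x_B) : B
    (t (q x_A (u)) (t x_A x_B)) : B
  (t (h) (t (q x_A (u)) (t x_A x_B))) : B
(t (h) (t (h) (t (q x_A (u)) (t x_A x_B)))) : B


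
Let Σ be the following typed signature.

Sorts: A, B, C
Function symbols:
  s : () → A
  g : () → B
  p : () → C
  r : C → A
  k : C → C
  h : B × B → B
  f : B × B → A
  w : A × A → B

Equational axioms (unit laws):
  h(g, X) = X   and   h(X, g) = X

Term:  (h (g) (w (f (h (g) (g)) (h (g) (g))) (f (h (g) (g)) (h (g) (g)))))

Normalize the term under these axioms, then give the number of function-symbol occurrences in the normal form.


1. (h (g) (w (f (h (g) (g)) (h (g) (g))) (f (h (g) (g)) (h (g) (g)))))  →  (w (f (h (g) (g)) (h (g) (g))) (f (h (g) (g)) (h (g) (g))))
2. (w (f (h (g) (g)) (h (g) (g))) (f (h (g) (g)) (h (g) (g))))  →  (w (f (g) (h (g) (g))) (f (h (g) (g)) (h (g) (g))))
3. (w (f (g) (h (g) (g))) (f (h (g) (g)) (h (g) (g))))  →  (w (f (g) (g)) (f (h (g) (g)) (h (g) (g))))
4. (w (f (g) (g)) (f (h (g) (g)) (h (g) (g))))  →  (w (f (g) (g)) (f (g) (h (g) (g))))
5. (w (f (g) (g)) (f (g) (h (g) (g))))  →  (w (f (g) (g)) (f (g) (g)))
normal form: (w (f (g) (g)) (f (g) (g)))

size = 7


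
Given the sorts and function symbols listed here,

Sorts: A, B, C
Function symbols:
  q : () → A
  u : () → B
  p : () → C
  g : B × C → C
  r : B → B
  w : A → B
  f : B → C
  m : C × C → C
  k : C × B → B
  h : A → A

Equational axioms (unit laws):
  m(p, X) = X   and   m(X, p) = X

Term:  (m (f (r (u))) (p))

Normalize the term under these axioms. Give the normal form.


normal form = (f (r (u)))

1. (m (f (r (u))) (p))  →  (f (r (u)))


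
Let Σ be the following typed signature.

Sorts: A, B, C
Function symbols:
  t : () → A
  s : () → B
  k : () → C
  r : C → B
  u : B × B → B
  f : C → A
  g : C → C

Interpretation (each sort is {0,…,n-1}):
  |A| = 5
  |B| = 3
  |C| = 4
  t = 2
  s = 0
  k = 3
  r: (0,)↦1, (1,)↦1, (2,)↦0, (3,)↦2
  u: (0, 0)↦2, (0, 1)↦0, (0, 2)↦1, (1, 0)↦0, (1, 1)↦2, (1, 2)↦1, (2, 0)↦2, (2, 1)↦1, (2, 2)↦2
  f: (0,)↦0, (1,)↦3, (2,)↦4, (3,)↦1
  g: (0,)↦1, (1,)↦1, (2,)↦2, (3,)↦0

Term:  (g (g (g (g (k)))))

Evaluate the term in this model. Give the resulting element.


value = 1

  k = 3
  (g (k)) = g(3,) = 0
  (g (g (k))) = g(0,) = 1
  (g (g (g (k)))) = g(1,) = 1
  (g (g (g (g (k))))) = g(1,) = 1


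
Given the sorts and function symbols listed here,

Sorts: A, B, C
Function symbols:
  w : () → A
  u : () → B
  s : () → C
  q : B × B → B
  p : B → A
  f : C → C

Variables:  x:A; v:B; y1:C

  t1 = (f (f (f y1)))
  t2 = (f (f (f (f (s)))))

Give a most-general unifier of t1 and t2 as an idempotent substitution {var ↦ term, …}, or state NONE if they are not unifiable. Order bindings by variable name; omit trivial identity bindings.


{y1 ↦ (f (s))}


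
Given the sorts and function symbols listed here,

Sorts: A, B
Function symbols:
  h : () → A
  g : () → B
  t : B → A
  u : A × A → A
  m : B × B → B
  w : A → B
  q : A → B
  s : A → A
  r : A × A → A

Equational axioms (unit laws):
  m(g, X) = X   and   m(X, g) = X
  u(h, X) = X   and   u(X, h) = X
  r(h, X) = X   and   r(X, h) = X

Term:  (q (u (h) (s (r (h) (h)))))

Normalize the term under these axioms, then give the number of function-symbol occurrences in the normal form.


size = 3

1. (q (u (h) (s (r (h) (h)))))  →  (q (s (r (h) (h))))
2. (q (s (r (h) (h))))  →  (q (s (h)))
normal form: (q (s (h)))


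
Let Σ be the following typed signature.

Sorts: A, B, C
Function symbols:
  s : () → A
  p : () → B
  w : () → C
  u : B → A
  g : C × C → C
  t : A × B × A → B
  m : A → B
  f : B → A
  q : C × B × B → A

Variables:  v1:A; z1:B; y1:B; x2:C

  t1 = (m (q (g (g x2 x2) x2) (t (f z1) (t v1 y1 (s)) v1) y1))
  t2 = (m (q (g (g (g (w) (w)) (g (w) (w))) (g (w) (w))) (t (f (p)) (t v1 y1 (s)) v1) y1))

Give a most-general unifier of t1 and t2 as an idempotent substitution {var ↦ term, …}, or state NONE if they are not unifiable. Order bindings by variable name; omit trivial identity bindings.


{x2 ↦ (g (w) (w)), z1 ↦ (p)}


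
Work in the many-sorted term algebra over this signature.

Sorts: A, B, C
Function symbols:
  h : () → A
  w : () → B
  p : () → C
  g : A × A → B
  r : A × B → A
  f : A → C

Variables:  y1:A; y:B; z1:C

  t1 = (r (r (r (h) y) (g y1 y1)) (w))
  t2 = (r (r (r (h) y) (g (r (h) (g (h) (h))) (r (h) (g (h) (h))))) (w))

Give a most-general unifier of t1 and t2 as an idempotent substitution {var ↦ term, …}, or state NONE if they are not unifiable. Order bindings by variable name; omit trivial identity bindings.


{y1 ↦ (r (h) (g (h) (h)))}


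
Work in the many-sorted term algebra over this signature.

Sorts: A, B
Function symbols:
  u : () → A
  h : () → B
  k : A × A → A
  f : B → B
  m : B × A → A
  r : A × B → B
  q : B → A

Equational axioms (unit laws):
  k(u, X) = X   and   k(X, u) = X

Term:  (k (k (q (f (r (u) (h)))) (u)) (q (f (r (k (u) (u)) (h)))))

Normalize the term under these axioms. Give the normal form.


normal form = (k (q (f (r (u) (h)))) (q (f (r (u) (h)))))

1. (k (k (q (f (r (u) (h)))) (u)) (q (f (r (k (u) (u)) (h)))))  →  (k (q (f (r (u) (h)))) (q (f (r (k (u) (u)) (h)))))
2. (k (q (f (r (u) (h)))) (q (f (r (k (u) (u)) (h)))))  →  (k (q (f (r (u) (h)))) (q (f (r (u) (h)))))


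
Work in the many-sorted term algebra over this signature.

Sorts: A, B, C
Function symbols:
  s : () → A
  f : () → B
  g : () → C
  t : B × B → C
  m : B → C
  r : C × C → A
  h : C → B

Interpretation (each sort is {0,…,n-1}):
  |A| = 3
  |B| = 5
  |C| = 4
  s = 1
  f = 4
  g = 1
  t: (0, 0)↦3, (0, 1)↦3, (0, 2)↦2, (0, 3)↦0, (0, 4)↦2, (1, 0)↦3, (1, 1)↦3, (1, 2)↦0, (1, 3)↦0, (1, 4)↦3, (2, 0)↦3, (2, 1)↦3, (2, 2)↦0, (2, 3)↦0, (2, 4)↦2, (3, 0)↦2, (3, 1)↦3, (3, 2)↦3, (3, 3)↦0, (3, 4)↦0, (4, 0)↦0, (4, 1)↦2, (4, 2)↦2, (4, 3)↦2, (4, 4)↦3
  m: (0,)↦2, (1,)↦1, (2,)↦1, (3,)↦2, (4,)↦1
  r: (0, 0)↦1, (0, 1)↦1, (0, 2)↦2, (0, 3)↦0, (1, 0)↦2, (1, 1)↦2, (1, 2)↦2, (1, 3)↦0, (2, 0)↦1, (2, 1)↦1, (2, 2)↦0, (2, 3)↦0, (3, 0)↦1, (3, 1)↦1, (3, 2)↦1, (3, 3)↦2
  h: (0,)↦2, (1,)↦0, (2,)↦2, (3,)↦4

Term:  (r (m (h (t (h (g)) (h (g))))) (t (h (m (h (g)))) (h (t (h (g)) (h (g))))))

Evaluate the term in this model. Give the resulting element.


  g = 1
  (h (g)) = h(1,) = 0
  g = 1
  (h (g)) = h(1,) = 0
  (t (h (g)) (h (g))) = t(0, 0) = 3
  (h (t (h (g)) (h (g)))) = h(3,) = 4
  (m (h (t (h (g)) (h (g))))) = m(4,) = 1
  g = 1
  (h (g)) = h(1,) = 0
  (m (h (g))) = m(0,) = 2
  (h (m (h (g)))) = h(2,) = 2
  g = 1
  (h (g)) = h(1,) = 0
  g = 1
  (h (g)) = h(1,) = 0
  (t (h (g)) (h (g))) = t(0, 0) = 3
  (h (t (h (g)) (h (g)))) = h(3,) = 4
  (t (h (m (h (g)))) (h (t (h (g)) (h (g))))) = t(2, 4) = 2
  (r (m (h (t (h (g)) (h (g))))) (t (h (m (h (g)))) (h (t (h (g)) (h (g)))))) = r(1, 2) = 2

value = 2


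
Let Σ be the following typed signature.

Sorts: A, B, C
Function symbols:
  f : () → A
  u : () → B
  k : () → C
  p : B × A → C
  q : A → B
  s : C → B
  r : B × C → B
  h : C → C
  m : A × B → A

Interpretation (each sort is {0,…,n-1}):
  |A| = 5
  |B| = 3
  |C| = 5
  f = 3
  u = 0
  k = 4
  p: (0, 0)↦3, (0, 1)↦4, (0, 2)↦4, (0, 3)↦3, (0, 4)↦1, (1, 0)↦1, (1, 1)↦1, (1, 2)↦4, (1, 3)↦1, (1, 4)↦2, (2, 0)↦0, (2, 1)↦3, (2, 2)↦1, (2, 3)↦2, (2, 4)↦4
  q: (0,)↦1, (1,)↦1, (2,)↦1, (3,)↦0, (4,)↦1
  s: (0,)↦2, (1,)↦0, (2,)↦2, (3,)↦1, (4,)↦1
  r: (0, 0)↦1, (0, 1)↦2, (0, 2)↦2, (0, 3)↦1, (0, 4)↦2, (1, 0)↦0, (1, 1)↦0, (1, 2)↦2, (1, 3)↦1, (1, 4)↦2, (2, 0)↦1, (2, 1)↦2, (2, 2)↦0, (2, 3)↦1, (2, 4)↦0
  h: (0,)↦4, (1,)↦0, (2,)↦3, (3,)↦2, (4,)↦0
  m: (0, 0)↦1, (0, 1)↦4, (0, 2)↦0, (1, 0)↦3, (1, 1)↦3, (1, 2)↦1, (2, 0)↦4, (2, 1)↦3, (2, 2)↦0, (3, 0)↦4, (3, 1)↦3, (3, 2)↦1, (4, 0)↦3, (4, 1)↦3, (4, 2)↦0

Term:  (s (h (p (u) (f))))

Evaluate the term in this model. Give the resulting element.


value = 2

  u = 0
  f = 3
  (p (u) (f)) = p(0, 3) = 3
  (h (p (u) (f))) = h(3,) = 2
  (s (h (p (u) (f)))) = s(2,) = 2


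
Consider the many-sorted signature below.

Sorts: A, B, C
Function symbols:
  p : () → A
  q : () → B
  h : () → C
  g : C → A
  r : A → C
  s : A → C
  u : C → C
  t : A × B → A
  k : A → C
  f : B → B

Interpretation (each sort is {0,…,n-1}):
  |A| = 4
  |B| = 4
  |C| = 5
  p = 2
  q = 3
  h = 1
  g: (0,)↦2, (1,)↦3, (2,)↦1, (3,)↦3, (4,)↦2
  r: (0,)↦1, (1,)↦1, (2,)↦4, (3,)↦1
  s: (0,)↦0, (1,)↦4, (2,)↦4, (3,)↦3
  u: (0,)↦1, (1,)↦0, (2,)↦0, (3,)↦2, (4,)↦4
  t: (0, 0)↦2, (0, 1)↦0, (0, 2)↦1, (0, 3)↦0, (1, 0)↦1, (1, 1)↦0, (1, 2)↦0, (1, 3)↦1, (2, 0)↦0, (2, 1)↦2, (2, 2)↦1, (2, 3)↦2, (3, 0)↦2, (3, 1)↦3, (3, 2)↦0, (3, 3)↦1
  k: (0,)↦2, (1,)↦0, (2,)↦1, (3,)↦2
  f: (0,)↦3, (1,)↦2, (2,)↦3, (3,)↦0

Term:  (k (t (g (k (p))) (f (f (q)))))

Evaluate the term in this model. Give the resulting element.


value = 0

  p = 2
  (k (p)) = k(2,) = 1
  (g (k (p))) = g(1,) = 3
  q = 3
  (f (q)) = f(3,) = 0
  (f (f (q))) = f(0,) = 3
  (t (g (k (p))) (f (f (q)))) = t(3, 3) = 1
  (k (t (g (k (p))) (f (f (q))))) = k(1,) = 0


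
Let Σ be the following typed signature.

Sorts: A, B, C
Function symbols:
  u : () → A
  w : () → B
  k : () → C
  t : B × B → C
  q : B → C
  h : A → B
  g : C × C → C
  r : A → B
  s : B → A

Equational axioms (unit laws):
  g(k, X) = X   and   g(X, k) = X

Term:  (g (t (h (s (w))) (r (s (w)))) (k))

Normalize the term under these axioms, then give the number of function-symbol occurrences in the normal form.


1. (g (t (h (s (w))) (r (s (w)))) (k))  →  (t (h (s (w))) (r (s (w))))
normal form: (t (h (s (w))) (r (s (w))))

size = 7


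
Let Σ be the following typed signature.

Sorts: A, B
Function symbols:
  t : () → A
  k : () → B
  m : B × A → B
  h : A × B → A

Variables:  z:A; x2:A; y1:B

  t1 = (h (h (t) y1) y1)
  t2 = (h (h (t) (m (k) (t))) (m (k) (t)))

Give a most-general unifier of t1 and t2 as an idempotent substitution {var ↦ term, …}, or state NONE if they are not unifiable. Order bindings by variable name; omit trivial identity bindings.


{y1 ↦ (m (k) (t))}


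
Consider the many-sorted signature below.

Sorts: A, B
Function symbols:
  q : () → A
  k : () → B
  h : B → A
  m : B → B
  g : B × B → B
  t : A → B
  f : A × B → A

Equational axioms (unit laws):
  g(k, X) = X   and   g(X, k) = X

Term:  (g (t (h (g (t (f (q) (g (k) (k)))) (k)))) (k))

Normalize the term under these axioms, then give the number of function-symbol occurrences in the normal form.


size = 6

1. (g (t (h (g (t (f (q) (g (k) (k)))) (k)))) (k))  →  (t (h (g (t (f (q) (g (k) (k)))) (k))))
2. (t (h (g (t (f (q) (g (k) (k)))) (k))))  →  (t (h (t (f (q) (g (k) (k))))))
3. (t (h (t (f (q) (g (k) (k))))))  →  (t (h (t (f (q) (k)))))
normal form: (t (h (t (f (q) (k)))))


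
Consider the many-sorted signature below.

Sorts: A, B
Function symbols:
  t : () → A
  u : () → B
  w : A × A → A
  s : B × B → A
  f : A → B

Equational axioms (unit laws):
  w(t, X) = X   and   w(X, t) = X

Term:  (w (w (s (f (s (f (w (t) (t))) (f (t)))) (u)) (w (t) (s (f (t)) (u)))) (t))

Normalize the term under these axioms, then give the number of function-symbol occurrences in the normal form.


1. (w (w (s (f (s (f (w (t) (t))) (f (t)))) (u)) (w (t) (s (f (t)) (u)))) (t))  →  (w (s (f (s (f (w (t) (t))) (f (t)))) (u)) (w (t) (s (f (t)) (u))))
2. (w (s (f (s (f (w (t) (t))) (f (t)))) (u)) (w (t) (s (f (t)) (u))))  →  (w (s (f (s (f (t)) (f (t)))) (u)) (w (t) (s (f (t)) (u))))
3. (w (s (f (s (f (t)) (f (t)))) (u)) (w (t) (s (f (t)) (u))))  →  (w (s (f (s (f (t)) (f (t)))) (u)) (s (f (t)) (u)))
normal form: (w (s (f (s (f (t)) (f (t)))) (u)) (s (f (t)) (u)))

size = 13


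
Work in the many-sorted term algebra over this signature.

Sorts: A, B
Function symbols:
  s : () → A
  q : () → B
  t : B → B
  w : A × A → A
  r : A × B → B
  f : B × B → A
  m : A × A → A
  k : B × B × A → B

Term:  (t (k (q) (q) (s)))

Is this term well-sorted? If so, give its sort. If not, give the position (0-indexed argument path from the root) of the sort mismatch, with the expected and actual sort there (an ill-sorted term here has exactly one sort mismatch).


well-sorted; sort = B

    (q) : B
    (q) : B
    (s) : A
  (k (q) (q) (s)) : B
(t (k (q) (q) (s))) : B


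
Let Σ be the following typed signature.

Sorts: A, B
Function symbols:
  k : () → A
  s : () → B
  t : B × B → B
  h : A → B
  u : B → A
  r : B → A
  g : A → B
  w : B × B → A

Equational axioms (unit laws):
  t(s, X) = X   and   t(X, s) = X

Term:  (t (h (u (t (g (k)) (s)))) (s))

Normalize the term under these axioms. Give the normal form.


1. (t (h (u (t (g (k)) (s)))) (s))  →  (h (u (t (g (k)) (s))))
2. (h (u (t (g (k)) (s))))  →  (h (u (g (k))))

normal form = (h (u (g (k))))


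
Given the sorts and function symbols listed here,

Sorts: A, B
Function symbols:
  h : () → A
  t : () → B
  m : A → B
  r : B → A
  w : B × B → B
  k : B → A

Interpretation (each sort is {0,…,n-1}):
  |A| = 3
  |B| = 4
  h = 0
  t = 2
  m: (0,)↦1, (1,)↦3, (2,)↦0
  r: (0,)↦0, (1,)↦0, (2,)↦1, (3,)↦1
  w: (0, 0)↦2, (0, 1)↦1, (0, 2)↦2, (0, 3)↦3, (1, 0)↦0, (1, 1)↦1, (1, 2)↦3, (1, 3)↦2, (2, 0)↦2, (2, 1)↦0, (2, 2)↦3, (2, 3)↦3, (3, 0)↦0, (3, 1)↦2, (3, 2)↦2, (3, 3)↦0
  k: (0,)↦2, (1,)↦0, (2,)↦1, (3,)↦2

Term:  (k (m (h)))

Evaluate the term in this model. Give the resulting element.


value = 0

  h = 0
  (m (h)) = m(0,) = 1
  (k (m (h))) = k(1,) = 0


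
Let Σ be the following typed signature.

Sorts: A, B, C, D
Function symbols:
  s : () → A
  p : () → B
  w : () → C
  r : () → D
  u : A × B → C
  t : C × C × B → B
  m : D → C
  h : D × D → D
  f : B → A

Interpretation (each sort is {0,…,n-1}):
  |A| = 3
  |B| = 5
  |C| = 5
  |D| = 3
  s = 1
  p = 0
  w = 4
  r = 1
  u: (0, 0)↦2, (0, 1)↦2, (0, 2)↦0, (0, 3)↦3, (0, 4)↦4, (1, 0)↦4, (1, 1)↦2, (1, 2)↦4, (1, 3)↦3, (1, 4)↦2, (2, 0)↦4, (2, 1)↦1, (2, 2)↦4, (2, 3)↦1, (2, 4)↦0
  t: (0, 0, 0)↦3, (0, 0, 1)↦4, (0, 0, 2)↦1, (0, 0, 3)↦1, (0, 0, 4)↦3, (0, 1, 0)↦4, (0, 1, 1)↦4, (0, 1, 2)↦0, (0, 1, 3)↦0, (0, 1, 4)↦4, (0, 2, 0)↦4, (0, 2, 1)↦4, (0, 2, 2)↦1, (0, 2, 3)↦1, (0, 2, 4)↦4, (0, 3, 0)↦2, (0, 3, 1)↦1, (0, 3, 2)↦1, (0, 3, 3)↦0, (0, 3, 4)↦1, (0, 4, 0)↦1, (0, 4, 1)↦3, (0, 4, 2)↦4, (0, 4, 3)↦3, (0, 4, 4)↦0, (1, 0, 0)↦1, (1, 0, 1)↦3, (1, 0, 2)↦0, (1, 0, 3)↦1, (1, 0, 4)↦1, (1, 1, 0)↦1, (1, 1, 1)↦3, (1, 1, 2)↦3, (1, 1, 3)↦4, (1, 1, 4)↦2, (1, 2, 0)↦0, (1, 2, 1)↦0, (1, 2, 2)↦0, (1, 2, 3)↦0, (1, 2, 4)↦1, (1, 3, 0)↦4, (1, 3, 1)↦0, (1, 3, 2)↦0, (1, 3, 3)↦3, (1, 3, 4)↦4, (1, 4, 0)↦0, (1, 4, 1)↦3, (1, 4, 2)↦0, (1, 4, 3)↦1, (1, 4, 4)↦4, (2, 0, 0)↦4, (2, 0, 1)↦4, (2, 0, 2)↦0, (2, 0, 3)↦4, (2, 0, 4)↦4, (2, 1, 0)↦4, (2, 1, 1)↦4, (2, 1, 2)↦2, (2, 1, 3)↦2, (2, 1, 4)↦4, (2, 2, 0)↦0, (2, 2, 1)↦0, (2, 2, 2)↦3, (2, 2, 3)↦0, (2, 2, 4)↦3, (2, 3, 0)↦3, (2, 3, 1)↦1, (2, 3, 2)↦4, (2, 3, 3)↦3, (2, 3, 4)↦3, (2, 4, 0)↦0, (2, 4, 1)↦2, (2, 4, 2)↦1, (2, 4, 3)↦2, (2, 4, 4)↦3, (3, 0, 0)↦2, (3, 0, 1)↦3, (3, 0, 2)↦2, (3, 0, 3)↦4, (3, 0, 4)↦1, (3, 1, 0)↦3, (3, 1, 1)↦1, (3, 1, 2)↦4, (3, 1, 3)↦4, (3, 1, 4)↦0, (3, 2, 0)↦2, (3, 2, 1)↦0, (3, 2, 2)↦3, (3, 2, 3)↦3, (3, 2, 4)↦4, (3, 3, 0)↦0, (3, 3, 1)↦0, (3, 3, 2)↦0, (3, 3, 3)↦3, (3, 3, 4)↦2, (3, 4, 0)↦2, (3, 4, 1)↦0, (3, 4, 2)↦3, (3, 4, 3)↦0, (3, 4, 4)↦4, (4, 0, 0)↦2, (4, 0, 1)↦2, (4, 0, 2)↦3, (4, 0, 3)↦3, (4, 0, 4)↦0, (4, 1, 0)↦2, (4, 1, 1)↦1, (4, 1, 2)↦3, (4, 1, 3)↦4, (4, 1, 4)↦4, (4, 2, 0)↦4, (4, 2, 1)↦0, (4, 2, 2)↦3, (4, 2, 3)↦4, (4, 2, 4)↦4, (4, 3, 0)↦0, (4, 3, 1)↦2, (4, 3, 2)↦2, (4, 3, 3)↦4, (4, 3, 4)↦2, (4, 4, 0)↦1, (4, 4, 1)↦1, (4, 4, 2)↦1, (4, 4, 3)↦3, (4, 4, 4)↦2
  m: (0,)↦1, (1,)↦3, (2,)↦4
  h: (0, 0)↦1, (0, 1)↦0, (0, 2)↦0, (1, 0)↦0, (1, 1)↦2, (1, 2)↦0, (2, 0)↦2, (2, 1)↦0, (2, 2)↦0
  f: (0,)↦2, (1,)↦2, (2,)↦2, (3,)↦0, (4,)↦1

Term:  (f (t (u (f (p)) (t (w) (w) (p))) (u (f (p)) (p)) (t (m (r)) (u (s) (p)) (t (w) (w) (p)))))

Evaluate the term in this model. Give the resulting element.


  p = 0
  (f (p)) = f(0,) = 2
  w = 4
  w = 4
  p = 0
  (t (w) (w) (p)) = t(4, 4, 0) = 1
  (u (f (p)) (t (w) (w) (p))) = u(2, 1) = 1
  p = 0
  (f (p)) = f(0,) = 2
  p = 0
  (u (f (p)) (p)) = u(2, 0) = 4
  r = 1
  (m (r)) = m(1,) = 3
  s = 1
  p = 0
  (u (s) (p)) = u(1, 0) = 4
  w = 4
  w = 4
  p = 0
  (t (w) (w) (p)) = t(4, 4, 0) = 1
  (t (m (r)) (u (s) (p)) (t (w) (w) (p))) = t(3, 4, 1) = 0
  (t (u (f (p)) (t (w) (w) (p))) (u (f (p)) (p)) (t (m (r)) (u (s) (p)) (t (w) (w) (p)))) = t(1, 4, 0) = 0
  (f (t (u (f (p)) (t (w) (w) (p))) (u (f (p)) (p)) (t (m (r)) (u (s) (p)) (t (w) (w) (p))))) = f(0,) = 2

value = 2


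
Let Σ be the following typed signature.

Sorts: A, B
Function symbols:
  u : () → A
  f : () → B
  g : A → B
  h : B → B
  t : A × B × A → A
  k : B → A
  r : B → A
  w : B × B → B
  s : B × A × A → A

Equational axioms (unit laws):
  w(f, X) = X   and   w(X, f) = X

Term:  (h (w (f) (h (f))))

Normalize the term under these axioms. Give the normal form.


1. (h (w (f) (h (f))))  →  (h (h (f)))

normal form = (h (h (f)))


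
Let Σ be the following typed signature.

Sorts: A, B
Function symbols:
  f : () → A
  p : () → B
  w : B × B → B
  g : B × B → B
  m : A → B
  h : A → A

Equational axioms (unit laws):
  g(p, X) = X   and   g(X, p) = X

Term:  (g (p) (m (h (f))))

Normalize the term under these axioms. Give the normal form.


1. (g (p) (m (h (f))))  →  (m (h (f)))

normal form = (m (h (f)))


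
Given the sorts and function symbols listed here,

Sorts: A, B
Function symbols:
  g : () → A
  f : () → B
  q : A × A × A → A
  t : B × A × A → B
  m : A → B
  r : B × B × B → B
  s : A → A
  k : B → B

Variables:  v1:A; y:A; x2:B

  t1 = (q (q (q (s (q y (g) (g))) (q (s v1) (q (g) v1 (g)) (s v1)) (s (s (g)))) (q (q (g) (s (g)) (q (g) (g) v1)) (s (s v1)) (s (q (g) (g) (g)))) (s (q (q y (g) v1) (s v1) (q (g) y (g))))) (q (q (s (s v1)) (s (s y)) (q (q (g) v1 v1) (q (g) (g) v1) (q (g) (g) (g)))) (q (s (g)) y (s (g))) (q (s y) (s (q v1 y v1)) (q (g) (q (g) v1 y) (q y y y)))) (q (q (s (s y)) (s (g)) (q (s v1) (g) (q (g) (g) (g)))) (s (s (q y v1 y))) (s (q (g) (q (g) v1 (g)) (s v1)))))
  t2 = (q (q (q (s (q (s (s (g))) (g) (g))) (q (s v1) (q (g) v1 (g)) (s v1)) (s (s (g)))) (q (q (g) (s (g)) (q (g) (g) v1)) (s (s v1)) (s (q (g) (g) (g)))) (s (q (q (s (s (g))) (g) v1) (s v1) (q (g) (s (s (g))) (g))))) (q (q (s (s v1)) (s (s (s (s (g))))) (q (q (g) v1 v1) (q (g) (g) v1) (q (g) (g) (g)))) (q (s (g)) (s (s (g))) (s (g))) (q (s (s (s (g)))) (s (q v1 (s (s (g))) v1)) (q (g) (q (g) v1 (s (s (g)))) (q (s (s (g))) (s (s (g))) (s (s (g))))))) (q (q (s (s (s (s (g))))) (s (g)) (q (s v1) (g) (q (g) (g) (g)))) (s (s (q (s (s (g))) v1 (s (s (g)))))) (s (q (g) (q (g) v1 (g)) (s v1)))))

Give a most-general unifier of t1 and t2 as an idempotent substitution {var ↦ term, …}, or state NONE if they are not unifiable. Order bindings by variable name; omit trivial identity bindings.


{y ↦ (s (s (g)))}


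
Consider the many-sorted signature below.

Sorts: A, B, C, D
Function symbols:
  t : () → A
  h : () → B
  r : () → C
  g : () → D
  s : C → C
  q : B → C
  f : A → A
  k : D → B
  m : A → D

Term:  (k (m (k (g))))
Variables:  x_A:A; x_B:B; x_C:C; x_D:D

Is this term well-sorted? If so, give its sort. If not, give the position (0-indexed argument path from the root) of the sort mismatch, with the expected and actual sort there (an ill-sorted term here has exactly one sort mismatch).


      (g) : D
    (k (g)) : B
  (m (k (g))) : ✗ arg 0 at [0, 0] has sort B, expected A

ill-sorted at position [0, 0]: expected A, got B


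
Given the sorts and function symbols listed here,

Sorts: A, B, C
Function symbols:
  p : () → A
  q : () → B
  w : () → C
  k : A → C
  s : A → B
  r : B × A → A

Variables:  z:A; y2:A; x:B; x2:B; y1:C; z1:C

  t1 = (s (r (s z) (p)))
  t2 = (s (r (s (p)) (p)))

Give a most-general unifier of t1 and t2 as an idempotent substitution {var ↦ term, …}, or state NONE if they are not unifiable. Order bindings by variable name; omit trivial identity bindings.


{z ↦ (p)}


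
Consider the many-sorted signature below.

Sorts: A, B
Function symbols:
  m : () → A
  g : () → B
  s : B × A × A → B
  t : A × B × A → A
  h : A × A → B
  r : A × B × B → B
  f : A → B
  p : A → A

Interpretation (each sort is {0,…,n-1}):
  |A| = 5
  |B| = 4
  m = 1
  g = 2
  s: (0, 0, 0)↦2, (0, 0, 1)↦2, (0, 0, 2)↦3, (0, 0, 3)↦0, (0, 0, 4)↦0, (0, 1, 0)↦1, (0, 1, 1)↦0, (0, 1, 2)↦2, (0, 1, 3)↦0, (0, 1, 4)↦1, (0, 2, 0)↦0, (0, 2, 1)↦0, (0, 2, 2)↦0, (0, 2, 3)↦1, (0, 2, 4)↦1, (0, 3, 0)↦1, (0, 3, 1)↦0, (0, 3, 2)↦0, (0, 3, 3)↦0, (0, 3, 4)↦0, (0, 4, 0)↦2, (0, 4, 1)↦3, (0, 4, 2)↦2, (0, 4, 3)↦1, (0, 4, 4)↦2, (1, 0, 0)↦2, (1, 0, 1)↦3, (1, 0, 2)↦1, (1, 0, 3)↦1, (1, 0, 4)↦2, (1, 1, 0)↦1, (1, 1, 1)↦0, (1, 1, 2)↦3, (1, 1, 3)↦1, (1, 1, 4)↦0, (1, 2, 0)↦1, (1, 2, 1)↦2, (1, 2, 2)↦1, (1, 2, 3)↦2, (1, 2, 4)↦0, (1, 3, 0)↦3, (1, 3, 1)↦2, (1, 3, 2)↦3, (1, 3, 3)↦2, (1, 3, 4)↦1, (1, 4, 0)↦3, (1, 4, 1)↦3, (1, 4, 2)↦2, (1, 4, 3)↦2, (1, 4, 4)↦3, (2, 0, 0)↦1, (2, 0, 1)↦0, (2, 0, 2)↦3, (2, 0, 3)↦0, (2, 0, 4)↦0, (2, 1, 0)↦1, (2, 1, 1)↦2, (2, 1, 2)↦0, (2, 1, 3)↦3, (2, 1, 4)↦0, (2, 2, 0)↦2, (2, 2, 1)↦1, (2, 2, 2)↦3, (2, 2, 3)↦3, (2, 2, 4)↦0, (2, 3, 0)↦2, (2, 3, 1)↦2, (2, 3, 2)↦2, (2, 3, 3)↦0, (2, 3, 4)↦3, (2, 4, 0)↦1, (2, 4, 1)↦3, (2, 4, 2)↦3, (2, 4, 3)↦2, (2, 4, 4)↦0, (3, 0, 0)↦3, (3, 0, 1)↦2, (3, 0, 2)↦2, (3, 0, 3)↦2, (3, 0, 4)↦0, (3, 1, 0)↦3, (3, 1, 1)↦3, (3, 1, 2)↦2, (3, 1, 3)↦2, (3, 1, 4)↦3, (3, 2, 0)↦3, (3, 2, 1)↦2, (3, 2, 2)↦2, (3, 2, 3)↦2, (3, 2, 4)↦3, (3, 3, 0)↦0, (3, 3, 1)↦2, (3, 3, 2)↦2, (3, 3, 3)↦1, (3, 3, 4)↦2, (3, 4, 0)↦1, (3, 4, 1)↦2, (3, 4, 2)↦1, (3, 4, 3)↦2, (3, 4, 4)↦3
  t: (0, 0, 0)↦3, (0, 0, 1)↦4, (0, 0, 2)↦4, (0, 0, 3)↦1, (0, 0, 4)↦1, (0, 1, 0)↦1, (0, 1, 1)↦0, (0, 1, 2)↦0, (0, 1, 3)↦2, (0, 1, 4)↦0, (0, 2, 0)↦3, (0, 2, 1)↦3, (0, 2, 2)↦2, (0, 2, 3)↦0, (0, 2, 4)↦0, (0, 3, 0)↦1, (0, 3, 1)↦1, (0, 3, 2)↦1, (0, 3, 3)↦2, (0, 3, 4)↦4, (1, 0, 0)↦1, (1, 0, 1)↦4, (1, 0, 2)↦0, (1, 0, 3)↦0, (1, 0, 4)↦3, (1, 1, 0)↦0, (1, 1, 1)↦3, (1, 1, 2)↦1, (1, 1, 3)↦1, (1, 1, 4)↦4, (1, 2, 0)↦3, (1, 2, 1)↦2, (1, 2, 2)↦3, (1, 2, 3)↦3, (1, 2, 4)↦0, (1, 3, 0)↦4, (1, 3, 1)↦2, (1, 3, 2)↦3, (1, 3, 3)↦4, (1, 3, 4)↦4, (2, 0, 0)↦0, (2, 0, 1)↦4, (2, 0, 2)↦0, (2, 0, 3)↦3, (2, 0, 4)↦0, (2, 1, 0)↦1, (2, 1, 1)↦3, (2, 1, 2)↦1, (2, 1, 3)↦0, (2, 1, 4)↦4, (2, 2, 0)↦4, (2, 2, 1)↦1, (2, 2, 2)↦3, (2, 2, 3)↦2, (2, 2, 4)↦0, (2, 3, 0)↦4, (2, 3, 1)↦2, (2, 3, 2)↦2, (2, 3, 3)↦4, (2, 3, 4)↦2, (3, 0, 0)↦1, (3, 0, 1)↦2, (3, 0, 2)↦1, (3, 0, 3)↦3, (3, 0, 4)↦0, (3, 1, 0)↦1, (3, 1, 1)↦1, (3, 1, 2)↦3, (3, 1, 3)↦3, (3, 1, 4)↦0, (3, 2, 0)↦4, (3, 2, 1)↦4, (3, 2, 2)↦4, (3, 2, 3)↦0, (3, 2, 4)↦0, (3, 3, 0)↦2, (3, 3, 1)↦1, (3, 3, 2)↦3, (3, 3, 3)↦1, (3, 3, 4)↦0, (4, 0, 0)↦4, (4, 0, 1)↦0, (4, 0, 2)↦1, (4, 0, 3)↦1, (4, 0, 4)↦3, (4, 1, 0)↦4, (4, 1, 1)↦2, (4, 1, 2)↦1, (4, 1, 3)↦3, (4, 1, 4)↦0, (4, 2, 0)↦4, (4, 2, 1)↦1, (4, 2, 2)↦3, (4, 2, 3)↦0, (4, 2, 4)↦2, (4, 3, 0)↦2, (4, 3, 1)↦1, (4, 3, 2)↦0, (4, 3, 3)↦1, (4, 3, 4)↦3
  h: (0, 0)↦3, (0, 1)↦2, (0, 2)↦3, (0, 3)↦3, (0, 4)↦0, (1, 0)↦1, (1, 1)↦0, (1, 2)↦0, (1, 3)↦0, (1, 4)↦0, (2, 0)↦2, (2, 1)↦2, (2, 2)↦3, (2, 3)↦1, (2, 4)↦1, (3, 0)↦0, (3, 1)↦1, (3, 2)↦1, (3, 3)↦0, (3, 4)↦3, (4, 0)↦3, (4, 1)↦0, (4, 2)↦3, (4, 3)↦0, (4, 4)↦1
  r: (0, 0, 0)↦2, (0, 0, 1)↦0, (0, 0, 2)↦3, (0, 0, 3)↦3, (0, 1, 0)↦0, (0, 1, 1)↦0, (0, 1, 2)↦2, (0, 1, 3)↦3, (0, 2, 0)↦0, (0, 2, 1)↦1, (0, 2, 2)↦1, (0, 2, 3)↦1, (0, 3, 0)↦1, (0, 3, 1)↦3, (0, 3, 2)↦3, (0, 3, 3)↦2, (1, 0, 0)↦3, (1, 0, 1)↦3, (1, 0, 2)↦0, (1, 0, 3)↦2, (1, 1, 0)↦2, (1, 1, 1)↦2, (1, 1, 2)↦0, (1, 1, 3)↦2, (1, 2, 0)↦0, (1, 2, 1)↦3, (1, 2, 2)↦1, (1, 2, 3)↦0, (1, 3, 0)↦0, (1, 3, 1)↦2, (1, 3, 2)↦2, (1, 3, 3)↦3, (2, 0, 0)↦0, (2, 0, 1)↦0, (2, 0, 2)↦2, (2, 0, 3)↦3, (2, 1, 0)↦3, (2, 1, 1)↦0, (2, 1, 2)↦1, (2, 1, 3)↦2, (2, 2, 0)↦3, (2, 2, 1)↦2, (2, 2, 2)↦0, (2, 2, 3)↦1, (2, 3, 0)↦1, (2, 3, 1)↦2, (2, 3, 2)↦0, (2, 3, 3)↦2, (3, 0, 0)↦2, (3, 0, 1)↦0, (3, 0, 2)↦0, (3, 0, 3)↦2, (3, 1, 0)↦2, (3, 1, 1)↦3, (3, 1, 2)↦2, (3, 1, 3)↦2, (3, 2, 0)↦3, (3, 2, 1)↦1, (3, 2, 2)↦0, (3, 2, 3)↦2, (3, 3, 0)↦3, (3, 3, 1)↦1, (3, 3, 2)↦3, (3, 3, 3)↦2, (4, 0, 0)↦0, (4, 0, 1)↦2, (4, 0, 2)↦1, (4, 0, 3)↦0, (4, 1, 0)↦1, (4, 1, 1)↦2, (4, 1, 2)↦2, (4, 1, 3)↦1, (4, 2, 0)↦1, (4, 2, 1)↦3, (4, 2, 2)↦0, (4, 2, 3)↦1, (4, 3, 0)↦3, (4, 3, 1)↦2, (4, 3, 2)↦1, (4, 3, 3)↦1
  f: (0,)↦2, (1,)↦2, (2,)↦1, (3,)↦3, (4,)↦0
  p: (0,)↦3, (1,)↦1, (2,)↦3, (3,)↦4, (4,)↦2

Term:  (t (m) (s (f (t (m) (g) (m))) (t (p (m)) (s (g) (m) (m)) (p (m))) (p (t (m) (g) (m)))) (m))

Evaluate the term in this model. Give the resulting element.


  m = 1
  m = 1
  g = 2
  m = 1
  (t (m) (g) (m)) = t(1, 2, 1) = 2
  (f (t (m) (g) (m))) = f(2,) = 1
  m = 1
  (p (m)) = p(1,) = 1
  g = 2
  m = 1
  m = 1
  (s (g) (m) (m)) = s(2, 1, 1) = 2
  m = 1
  (p (m)) = p(1,) = 1
  (t (p (m)) (s (g) (m) (m)) (p (m))) = t(1, 2, 1) = 2
  m = 1
  g = 2
  m = 1
  (t (m) (g) (m)) = t(1, 2, 1) = 2
  (p (t (m) (g) (m))) = p(2,) = 3
  (s (f (t (m) (g) (m))) (t (p (m)) (s (g) (m) (m)) (p (m))) (p (t (m) (g) (m)))) = s(1, 2, 3) = 2
  m = 1
  (t (m) (s (f (t (m) (g) (m))) (t (p (m)) (s (g) (m) (m)) (p (m))) (p (t (m) (g) (m)))) (m)) = t(1, 2, 1) = 2

value = 2


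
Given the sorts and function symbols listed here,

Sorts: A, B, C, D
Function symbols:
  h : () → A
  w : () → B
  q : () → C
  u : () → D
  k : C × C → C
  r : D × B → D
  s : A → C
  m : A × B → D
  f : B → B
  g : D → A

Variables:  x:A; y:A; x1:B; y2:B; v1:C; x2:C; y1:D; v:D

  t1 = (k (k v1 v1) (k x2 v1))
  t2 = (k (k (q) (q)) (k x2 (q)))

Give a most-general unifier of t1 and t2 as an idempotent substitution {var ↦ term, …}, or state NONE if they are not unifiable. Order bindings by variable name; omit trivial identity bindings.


{v1 ↦ (q)}


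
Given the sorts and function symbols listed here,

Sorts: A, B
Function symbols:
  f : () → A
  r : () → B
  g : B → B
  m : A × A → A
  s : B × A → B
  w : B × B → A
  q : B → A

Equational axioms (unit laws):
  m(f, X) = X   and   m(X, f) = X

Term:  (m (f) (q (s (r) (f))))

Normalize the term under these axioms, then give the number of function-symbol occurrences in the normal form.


size = 4

1. (m (f) (q (s (r) (f))))  →  (q (s (r) (f)))
normal form: (q (s (r) (f)))


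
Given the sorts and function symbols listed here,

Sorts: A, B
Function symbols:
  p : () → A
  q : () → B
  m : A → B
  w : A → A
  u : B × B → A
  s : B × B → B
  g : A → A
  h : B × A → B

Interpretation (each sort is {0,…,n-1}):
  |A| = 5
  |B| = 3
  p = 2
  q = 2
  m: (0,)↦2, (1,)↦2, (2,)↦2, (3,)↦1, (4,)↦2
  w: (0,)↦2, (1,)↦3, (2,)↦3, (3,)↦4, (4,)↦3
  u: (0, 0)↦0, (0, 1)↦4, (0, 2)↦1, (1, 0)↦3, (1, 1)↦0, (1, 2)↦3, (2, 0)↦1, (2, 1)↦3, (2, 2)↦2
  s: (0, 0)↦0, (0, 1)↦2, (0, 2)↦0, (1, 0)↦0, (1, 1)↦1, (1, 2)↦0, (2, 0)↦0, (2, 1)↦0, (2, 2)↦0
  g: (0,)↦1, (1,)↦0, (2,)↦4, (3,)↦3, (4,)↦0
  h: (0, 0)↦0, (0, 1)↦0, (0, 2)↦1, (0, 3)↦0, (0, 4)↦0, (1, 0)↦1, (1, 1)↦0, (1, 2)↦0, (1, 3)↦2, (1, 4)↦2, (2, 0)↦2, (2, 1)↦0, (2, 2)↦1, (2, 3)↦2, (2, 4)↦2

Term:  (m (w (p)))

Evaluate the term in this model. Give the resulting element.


value = 1

  p = 2
  (w (p)) = w(2,) = 3
  (m (w (p))) = m(3,) = 1


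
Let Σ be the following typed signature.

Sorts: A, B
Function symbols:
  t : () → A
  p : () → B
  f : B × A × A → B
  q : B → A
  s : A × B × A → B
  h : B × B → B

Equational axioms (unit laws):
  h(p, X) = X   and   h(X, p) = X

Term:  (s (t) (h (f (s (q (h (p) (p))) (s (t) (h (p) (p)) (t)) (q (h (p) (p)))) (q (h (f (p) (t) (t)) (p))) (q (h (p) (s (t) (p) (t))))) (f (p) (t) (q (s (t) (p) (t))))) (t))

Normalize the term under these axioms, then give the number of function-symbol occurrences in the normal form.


1. (s (t) (h (f (s (q (h (p) (p))) (s (t) (h (p) (p)) (t)) (q (h (p) (p)))) (q (h (f (p) (t) (t)) (p))) (q (h (p) (s (t) (p) (t))))) (f (p) (t) (q (s (t) (p) (t))))) (t))  →  (s (t) (h (f (s (q (p)) (s (t) (h (p) (p)) (t)) (q (h (p) (p)))) (q (h (f (p) (t) (t)) (p))) (q (h (p) (s (t) (p) (t))))) (f (p) (t) (q (s (t) (p) (t))))) (t))
2. (s (t) (h (f (s (q (p)) (s (t) (h (p) (p)) (t)) (q (h (p) (p)))) (q (h (f (p) (t) (t)) (p))) (q (h (p) (s (t) (p) (t))))) (f (p) (t) (q (s (t) (p) (t))))) (t))  →  (s (t) (h (f (s (q (p)) (s (t) (p) (t)) (q (h (p) (p)))) (q (h (f (p) (t) (t)) (p))) (q (h (p) (s (t) (p) (t))))) (f (p) (t) (q (s (t) (p) (t))))) (t))
3. (s (t) (h (f (s (q (p)) (s (t) (p) (t)) (q (h (p) (p)))) (q (h (f (p) (t) (t)) (p))) (q (h (p) (s (t) (p) (t))))) (f (p) (t) (q (s (t) (p) (t))))) (t))  →  (s (t) (h (f (s (q (p)) (s (t) (p) (t)) (q (p))) (q (h (f (p) (t) (t)) (p))) (q (h (p) (s (t) (p) (t))))) (f (p) (t) (q (s (t) (p) (t))))) (t))
4. (s (t) (h (f (s (q (p)) (s (t) (p) (t)) (q (p))) (q (h (f (p) (t) (t)) (p))) (q (h (p) (s (t) (p) (t))))) (f (p) (t) (q (s (t) (p) (t))))) (t))  →  (s (t) (h (f (s (q (p)) (s (t) (p) (t)) (q (p))) (q (f (p) (t) (t))) (q (h (p) (s (t) (p) (t))))) (f (p) (t) (q (s (t) (p) (t))))) (t))
5. (s (t) (h (f (s (q (p)) (s (t) (p) (t)) (q (p))) (q (f (p) (t) (t))) (q (h (p) (s (t) (p) (t))))) (f (p) (t) (q (s (t) (p) (t))))) (t))  →  (s (t) (h (f (s (q (p)) (s (t) (p) (t)) (q (p))) (q (f (p) (t) (t))) (q (s (t) (p) (t)))) (f (p) (t) (q (s (t) (p) (t))))) (t))
normal form: (s (t) (h (f (s (q (p)) (s (t) (p) (t)) (q (p))) (q (f (p) (t) (t))) (q (s (t) (p) (t)))) (f (p) (t) (q (s (t) (p) (t))))) (t))

size = 32


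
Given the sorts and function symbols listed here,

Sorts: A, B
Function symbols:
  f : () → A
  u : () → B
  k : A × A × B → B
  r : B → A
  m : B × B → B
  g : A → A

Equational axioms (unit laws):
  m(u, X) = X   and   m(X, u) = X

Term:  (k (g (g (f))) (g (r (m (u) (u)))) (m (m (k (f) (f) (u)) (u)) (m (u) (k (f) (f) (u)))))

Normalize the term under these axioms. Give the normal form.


normal form = (k (g (g (f))) (g (r (u))) (m (k (f) (f) (u)) (k (f) (f) (u))))

1. (k (g (g (f))) (g (r (m (u) (u)))) (m (m (k (f) (f) (u)) (u)) (m (u) (k (f) (f) (u)))))  →  (k (g (g (f))) (g (r (u))) (m (m (k (f) (f) (u)) (u)) (m (u) (k (f) (f) (u)))))
2. (k (g (g (f))) (g (r (u))) (m (m (k (f) (f) (u)) (u)) (m (u) (k (f) (f) (u)))))  →  (k (g (g (f))) (g (r (u))) (m (k (f) (f) (u)) (m (u) (k (f) (f) (u)))))
3. (k (g (g (f))) (g (r (u))) (m (k (f) (f) (u)) (m (u) (k (f) (f) (u)))))  →  (k (g (g (f))) (g (r (u))) (m (k (f) (f) (u)) (k (f) (f) (u))))


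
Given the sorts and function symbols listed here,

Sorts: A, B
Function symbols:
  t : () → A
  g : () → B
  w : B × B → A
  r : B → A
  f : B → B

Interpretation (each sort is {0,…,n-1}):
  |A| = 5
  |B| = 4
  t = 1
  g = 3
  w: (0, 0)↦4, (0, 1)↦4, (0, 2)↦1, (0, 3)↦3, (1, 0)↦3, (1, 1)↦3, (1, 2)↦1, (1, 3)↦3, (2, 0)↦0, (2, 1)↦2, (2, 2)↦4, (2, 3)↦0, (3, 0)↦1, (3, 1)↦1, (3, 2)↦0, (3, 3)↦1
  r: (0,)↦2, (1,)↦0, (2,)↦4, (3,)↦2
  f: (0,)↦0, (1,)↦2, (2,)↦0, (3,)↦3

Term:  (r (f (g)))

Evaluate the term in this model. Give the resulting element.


  g = 3
  (f (g)) = f(3,) = 3
  (r (f (g))) = r(3,) = 2

value = 2


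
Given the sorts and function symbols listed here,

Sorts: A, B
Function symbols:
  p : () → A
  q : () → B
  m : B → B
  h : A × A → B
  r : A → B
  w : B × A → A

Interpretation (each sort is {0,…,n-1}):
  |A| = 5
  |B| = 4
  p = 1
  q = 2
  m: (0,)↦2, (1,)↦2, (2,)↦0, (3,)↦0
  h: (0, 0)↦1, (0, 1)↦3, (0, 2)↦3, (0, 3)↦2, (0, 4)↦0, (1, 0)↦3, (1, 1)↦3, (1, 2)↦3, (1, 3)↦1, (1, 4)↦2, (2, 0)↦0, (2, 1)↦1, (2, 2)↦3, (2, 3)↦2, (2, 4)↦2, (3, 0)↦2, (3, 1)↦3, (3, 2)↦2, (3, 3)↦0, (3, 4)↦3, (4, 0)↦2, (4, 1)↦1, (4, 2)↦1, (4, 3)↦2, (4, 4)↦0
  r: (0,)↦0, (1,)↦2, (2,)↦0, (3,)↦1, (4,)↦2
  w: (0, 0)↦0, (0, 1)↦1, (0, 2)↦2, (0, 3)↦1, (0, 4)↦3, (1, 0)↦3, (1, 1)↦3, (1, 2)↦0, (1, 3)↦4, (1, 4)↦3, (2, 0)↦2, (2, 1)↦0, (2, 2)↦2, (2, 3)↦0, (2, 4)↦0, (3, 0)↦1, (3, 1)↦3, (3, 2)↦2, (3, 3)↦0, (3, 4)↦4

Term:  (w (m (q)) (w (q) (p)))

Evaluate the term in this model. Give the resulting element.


value = 0

  q = 2
  (m (q)) = m(2,) = 0
  q = 2
  p = 1
  (w (q) (p)) = w(2, 1) = 0
  (w (m (q)) (w (q) (p))) = w(0, 0) = 0


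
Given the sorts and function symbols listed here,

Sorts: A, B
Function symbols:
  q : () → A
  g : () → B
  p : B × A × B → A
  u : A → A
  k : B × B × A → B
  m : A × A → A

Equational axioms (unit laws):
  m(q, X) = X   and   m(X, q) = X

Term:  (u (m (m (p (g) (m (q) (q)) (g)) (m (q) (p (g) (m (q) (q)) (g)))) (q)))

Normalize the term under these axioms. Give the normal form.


normal form = (u (m (p (g) (q) (g)) (p (g) (q) (g))))

1. (u (m (m (p (g) (m (q) (q)) (g)) (m (q) (p (g) (m (q) (q)) (g)))) (q)))  →  (u (m (p (g) (m (q) (q)) (g)) (m (q) (p (g) (m (q) (q)) (g)))))
2. (u (m (p (g) (m (q) (q)) (g)) (m (q) (p (g) (m (q) (q)) (g)))))  →  (u (m (p (g) (q) (g)) (m (q) (p (g) (m (q) (q)) (g)))))
3. (u (m (p (g) (q) (g)) (m (q) (p (g) (m (q) (q)) (g)))))  →  (u (m (p (g) (q) (g)) (p (g) (m (q) (q)) (g))))
4. (u (m (p (g) (q) (g)) (p (g) (m (q) (q)) (g))))  →  (u (m (p (g) (q) (g)) (p (g) (q) (g))))
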